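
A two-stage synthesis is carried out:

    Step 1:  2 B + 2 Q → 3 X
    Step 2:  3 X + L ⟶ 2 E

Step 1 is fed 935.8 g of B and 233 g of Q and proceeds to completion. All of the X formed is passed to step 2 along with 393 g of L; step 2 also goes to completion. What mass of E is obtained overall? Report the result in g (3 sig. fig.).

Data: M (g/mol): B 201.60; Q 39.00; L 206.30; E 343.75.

1310 g

Step 1:
n(B) = 935.8 / 201.60 = 4.642 mol
n(Q) = 233.0 / 39.00 = 5.974 mol
n/ν for B = 4.642/2 = 2.321
n/ν for Q = 5.974/2 = 2.987
Smallest n/ν is B → limiting reagent.
n(X) produced = (3/2) × 4.642 = 6.963 mol
Step 2:
n(X) available = 6.963 mol
n(L) = 393.0 / 206.30 = 1.905 mol
n/ν for X = 6.963/3 = 2.321
n/ν for L = 1.905/1 = 1.905
Smallest n/ν is L → limiting reagent.
n(E) = (2/1) × 1.905 = 3.810 mol
mass = 3.810 × 343.75 = 1310 g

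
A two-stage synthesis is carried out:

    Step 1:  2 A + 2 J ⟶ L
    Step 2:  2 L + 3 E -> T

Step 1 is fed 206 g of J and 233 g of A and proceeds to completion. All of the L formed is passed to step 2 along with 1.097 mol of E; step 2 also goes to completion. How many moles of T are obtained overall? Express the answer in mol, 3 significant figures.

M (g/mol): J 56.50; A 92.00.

0.366 mol

Step 1:
n(J) = 206.0 / 56.50 = 3.646 mol
n(A) = 233.0 / 92.00 = 2.533 mol
n/ν for J = 3.646/2 = 1.823
n/ν for A = 2.533/2 = 1.267
Smallest n/ν is A → limiting reagent.
n(L) produced = (1/2) × 2.533 = 1.267 mol
Step 2:
n(L) available = 1.267 mol
n(E) = 1.097 mol
n/ν for L = 1.267/2 = 0.6335
n/ν for E = 1.097/3 = 0.3657
Smallest n/ν is E → limiting reagent.
n(T) = (1/3) × 1.097 = 0.3657 mol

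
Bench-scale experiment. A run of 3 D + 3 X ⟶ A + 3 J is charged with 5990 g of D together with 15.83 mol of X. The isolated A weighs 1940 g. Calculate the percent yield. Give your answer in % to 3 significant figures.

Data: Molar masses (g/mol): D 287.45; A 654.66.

n(D) = 5990 / 287.45 = 20.84 mol
n(X) = 15.83 mol
n/ν for D = 20.84/3 = 6.947
n/ν for X = 15.83/3 = 5.277
Smallest n/ν is X → limiting reagent.
theoretical n(A) = (1/3) × 15.83 = 5.277 mol → 3455 g
% yield = 1940 / 3455 × 100 = 56.15 %

56.2 %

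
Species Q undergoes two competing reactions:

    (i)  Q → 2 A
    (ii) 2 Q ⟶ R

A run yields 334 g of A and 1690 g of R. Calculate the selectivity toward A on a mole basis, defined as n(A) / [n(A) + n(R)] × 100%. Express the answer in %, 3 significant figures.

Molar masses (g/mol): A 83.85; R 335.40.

n(A) = 334 / 83.85 = 3.983 mol
n(R) = 1690 / 335.40 = 5.039 mol
selectivity = 3.983/(3.983+5.039) × 100 = 44.15 %

44.2 %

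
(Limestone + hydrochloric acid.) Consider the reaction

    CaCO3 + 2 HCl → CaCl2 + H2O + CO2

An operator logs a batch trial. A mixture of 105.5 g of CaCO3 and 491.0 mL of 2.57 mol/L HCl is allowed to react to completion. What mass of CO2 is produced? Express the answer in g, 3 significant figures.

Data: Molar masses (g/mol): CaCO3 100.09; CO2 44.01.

27.8 g

n(CaCO3) = 105.5 / 100.09 = 1.054 mol
n(HCl) = 2.57 × 491.0/1000 = 1.262 mol
n/ν → CaCO3: 1.054, HCl: 0.6310; HCl is limiting.
n(CO2) = (1/2) × 1.262 = 0.6310 mol
mass = 0.6310 × 44.01 = 27.77 g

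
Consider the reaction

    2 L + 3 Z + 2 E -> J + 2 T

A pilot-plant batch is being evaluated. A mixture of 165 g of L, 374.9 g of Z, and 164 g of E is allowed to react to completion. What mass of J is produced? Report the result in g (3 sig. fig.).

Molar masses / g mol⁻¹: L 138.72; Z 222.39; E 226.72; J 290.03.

105 g

n(L) = 165.0 / 138.72 = 1.189 mol
n(Z) = 374.9 / 222.39 = 1.686 mol
n(E) = 164.0 / 226.72 = 0.7234 mol
n/ν for L = 1.189/2 = 0.5945
n/ν for Z = 1.686/3 = 0.5620
n/ν for E = 0.7234/2 = 0.3617
Smallest n/ν is E → limiting reagent.
n(J) = (1/2) × 0.7234 = 0.3617 mol
mass = 0.3617 × 290.03 = 104.9 g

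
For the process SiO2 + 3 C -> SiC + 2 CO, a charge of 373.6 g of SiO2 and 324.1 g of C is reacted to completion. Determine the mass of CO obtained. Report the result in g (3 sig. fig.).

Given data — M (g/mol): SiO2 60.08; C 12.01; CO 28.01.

348 g

n(SiO2) = 373.6 / 60.08 = 6.218 mol
n(C) = 324.1 / 12.01 = 26.99 mol
n/ν for SiO2 = 6.218/1 = 6.218
n/ν for C = 26.99/3 = 8.997
Smallest n/ν is SiO2 → limiting reagent.
n(CO) = (2/1) × 6.218 = 12.44 mol
mass = 12.44 × 28.01 = 348.4 g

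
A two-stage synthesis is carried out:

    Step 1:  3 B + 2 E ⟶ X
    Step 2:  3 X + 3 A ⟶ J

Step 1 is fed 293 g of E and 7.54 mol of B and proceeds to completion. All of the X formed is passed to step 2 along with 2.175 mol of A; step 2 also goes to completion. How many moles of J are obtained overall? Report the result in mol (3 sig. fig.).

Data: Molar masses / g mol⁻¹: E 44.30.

0.725 mol

Step 1:
n(E) = 293.0 / 44.30 = 6.614 mol
n(B) = 7.540 mol
n/ν for E = 6.614/2 = 3.307
n/ν for B = 7.540/3 = 2.513
Smallest n/ν is B → limiting reagent.
n(X) produced = (1/3) × 7.540 = 2.513 mol
Step 2:
n(X) available = 2.513 mol
n(A) = 2.175 mol
n/ν for X = 2.513/3 = 0.8377
n/ν for A = 2.175/3 = 0.7250
Smallest n/ν is A → limiting reagent.
n(J) = (1/3) × 2.175 = 0.7250 mol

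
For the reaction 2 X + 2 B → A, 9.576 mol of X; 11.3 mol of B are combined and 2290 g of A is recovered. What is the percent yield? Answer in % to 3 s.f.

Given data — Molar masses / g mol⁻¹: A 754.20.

n(X) = 9.576 mol
n(B) = 11.30 mol
n/ν → X: 4.788, B: 5.650; X is limiting.
theoretical n(A) = (1/2) × 9.576 = 4.788 mol → 3611 g
% yield = 2290 / 3611 × 100 = 63.42 %

63.4 %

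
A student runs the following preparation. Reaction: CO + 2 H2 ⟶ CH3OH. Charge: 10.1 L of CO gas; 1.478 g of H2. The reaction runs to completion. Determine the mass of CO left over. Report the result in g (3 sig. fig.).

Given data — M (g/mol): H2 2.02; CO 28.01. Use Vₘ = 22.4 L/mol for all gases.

n(CO) = 10.10 / 22.4 = 0.4509 mol
n(H2) = 1.478 / 2.02 = 0.7317 mol
n/ν for CO = 0.4509/1 = 0.4509
n/ν for H2 = 0.7317/2 = 0.3659
Smallest n/ν is H2 → limiting reagent.
CO consumed = (1/2) × 0.7317 = 0.3659 mol
CO remaining = 0.4509 − 0.3659 = 0.08500 mol
mass = 0.08500 × 28.01 = 2.381 g

2.38 g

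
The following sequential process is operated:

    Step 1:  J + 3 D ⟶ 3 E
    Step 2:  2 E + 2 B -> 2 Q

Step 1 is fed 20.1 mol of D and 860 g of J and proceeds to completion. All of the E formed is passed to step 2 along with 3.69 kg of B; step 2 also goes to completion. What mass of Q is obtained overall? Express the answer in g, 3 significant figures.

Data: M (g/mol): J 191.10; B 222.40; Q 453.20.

Step 1:
n(D) = 20.10 mol
n(J) = 860.0 / 191.10 = 4.500 mol
n/ν → D: 6.700, J: 4.500; J is limiting.
n(E) produced = (3/1) × 4.500 = 13.50 mol
Step 2:
n(E) available = 13.50 mol
n(B) = 3.690×1000 / 222.40 = 16.59 mol
n/ν → E: 6.750, B: 8.295; E is limiting.
n(Q) = (2/2) × 13.50 = 13.50 mol
mass = 13.50 × 453.20 = 6118 g

6120 g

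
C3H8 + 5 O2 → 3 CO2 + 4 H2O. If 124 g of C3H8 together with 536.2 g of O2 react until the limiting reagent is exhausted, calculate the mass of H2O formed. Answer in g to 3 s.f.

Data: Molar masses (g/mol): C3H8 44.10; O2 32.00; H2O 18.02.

203 g

n(C3H8) = 124.0 / 44.10 = 2.812 mol
n(O2) = 536.2 / 32.00 = 16.76 mol
n/ν → C3H8: 2.812, O2: 3.352; C3H8 is limiting.
n(H2O) = (4/1) × 2.812 = 11.25 mol
mass = 11.25 × 18.02 = 202.7 g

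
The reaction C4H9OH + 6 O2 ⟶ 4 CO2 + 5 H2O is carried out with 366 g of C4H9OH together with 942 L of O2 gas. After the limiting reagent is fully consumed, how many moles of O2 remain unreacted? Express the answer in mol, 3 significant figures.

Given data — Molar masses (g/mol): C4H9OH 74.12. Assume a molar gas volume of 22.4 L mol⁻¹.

12.4 mol

n(C4H9OH) = 366.0 / 74.12 = 4.938 mol
n(O2) = 942.0 / 22.4 = 42.05 mol
n/ν for C4H9OH = 4.938/1 = 4.938
n/ν for O2 = 42.05/6 = 7.008
Smallest n/ν is C4H9OH → limiting reagent.
O2 consumed = (6/1) × 4.938 = 29.63 mol
O2 remaining = 42.05 − 29.63 = 12.42 mol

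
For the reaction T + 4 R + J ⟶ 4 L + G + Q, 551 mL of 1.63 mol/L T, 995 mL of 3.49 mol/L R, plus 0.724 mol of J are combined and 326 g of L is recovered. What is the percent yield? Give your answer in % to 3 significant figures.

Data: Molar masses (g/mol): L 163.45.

n(T) = 1.63 × 551.0/1000 = 0.8981 mol
n(R) = 3.49 × 995.0/1000 = 3.473 mol
n(J) = 0.7240 mol
n/ν → T: 0.8981, R: 0.8683, J: 0.7240; J is limiting.
theoretical n(L) = (4/1) × 0.7240 = 2.896 mol → 473.4 g
% yield = 326 / 473.4 × 100 = 68.86 %

68.9 %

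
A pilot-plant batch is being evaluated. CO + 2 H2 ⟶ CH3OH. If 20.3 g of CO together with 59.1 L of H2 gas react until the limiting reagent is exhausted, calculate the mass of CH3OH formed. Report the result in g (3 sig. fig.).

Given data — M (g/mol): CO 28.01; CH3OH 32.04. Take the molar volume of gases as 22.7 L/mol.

n(CO) = 20.30 / 28.01 = 0.7247 mol
n(H2) = 59.10 / 22.7 = 2.604 mol
n/ν → CO: 0.7247, H2: 1.302; CO is limiting.
n(CH3OH) = (1/1) × 0.7247 = 0.7247 mol
mass = 0.7247 × 32.04 = 23.22 g

23.2 g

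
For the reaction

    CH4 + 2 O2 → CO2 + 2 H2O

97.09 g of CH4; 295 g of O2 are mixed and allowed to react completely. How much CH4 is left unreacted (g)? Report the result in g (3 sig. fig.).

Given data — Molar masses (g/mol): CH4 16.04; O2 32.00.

n(CH4) = 97.09 / 16.04 = 6.053 mol
n(O2) = 295.0 / 32.00 = 9.219 mol
n/ν for CH4 = 6.053/1 = 6.053
n/ν for O2 = 9.219/2 = 4.610
Smallest n/ν is O2 → limiting reagent.
CH4 consumed = (1/2) × 9.219 = 4.610 mol
CH4 remaining = 6.053 − 4.610 = 1.443 mol
mass = 1.443 × 16.04 = 23.15 g

23.2 g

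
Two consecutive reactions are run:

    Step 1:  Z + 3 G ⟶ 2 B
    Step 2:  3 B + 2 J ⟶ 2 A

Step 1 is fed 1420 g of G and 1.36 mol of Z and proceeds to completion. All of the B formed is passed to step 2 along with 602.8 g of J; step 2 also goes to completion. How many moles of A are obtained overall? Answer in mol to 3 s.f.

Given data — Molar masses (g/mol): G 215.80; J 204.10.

1.81 mol

Step 1:
n(G) = 1420 / 215.80 = 6.580 mol
n(Z) = 1.360 mol
n/ν for G = 6.580/3 = 2.193
n/ν for Z = 1.360/1 = 1.360
Smallest n/ν is Z → limiting reagent.
n(B) produced = (2/1) × 1.360 = 2.720 mol
Step 2:
n(B) available = 2.720 mol
n(J) = 602.8 / 204.10 = 2.953 mol
n/ν for B = 2.720/3 = 0.9067
n/ν for J = 2.953/2 = 1.477
Smallest n/ν is B → limiting reagent.
n(A) = (2/3) × 2.720 = 1.813 mol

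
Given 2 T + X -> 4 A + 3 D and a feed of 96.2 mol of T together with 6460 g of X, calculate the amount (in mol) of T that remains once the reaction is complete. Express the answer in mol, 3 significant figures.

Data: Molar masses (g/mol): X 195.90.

30.2 mol

n(T) = 96.20 mol
n(X) = 6460 / 195.90 = 32.98 mol
n/ν → T: 48.10, X: 32.98; X is limiting.
T consumed = (2/1) × 32.98 = 65.96 mol
T remaining = 96.20 − 65.96 = 30.24 mol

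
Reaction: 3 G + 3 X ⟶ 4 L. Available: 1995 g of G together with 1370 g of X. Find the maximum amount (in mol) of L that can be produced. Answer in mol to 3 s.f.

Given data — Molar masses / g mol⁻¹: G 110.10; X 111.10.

16.4 mol

n(G) = 1995 / 110.10 = 18.12 mol
n(X) = 1370 / 111.10 = 12.33 mol
n/ν → G: 6.040, X: 4.110; X is limiting.
n(L) = (4/3) × 12.33 = 16.44 mol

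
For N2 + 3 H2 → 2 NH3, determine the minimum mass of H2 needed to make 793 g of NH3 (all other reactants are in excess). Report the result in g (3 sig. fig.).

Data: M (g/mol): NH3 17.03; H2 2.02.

141 g

n(NH3) = 793 / 17.03 = 46.56 mol
n(H2) = (3/2) × 46.56 = 69.84 mol
mass = 69.84 × 2.02 = 141.1 g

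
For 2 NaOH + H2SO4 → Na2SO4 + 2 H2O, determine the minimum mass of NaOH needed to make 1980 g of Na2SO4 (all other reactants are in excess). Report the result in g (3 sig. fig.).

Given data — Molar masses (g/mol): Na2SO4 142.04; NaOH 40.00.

1120 g

n(Na2SO4) = 1980 / 142.04 = 13.94 mol
n(NaOH) = (2/1) × 13.94 = 27.88 mol
mass = 27.88 × 40.00 = 1115 g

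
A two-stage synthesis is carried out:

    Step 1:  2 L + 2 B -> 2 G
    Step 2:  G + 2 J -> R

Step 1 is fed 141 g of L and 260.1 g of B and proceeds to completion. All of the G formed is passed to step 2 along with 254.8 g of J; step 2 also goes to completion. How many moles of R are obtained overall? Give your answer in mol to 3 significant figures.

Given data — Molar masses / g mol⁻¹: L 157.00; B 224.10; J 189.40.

Step 1:
n(L) = 141.0 / 157.00 = 0.8981 mol
n(B) = 260.1 / 224.10 = 1.161 mol
n/ν → L: 0.4491, B: 0.5805; L is limiting.
n(G) produced = (2/2) × 0.8981 = 0.8981 mol
Step 2:
n(G) available = 0.8981 mol
n(J) = 254.8 / 189.40 = 1.345 mol
n/ν → G: 0.8981, J: 0.6725; J is limiting.
n(R) = (1/2) × 1.345 = 0.6725 mol

0.673 mol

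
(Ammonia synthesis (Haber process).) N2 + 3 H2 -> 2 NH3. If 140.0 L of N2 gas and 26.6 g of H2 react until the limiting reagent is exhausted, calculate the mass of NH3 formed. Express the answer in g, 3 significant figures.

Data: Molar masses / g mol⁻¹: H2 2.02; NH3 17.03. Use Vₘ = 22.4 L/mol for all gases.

n(N2) = 140.0 / 22.4 = 6.250 mol
n(H2) = 26.60 / 2.02 = 13.17 mol
n/ν → N2: 6.250, H2: 4.390; H2 is limiting.
n(NH3) = (2/3) × 13.17 = 8.780 mol
mass = 8.780 × 17.03 = 149.5 g

150 g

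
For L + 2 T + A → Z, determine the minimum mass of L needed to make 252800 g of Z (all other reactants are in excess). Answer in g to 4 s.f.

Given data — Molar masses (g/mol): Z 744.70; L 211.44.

71780 g

n(Z) = 252800 / 744.70 = 339.5 mol
n(L) = (1/1) × 339.5 = 339.5 mol
mass = 339.5 × 211.44 = 71780 g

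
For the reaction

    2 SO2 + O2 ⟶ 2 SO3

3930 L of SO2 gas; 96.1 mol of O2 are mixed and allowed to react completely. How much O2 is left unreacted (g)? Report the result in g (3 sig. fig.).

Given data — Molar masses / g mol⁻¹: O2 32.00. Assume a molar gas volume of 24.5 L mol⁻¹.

n(SO2) = 3930 / 24.5 = 160.4 mol
n(O2) = 96.10 mol
n/ν for SO2 = 160.4/2 = 80.20
n/ν for O2 = 96.10/1 = 96.10
Smallest n/ν is SO2 → limiting reagent.
O2 consumed = (1/2) × 160.4 = 80.20 mol
O2 remaining = 96.10 − 80.20 = 15.90 mol
mass = 15.90 × 32.00 = 508.8 g

509 g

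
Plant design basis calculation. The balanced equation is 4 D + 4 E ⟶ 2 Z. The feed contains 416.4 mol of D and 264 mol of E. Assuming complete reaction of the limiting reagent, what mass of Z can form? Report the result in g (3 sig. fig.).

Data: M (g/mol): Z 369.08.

n(D) = 416.4 mol
n(E) = 264.0 mol
n/ν → D: 104.1, E: 66.00; E is limiting.
n(Z) = (2/4) × 264.0 = 132.0 mol
mass = 132.0 × 369.08 = 48720 g

48700 g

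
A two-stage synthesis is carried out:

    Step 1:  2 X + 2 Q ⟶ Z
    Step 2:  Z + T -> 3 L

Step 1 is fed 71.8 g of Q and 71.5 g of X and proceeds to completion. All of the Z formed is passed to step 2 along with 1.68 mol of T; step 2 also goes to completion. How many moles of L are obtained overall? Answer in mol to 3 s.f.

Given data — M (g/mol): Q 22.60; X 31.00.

3.46 mol

Step 1:
n(Q) = 71.80 / 22.60 = 3.177 mol
n(X) = 71.50 / 31.00 = 2.306 mol
n/ν → Q: 1.589, X: 1.153; X is limiting.
n(Z) produced = (1/2) × 2.306 = 1.153 mol
Step 2:
n(Z) available = 1.153 mol
n(T) = 1.680 mol
n/ν → Z: 1.153, T: 1.680; Z is limiting.
n(L) = (3/1) × 1.153 = 3.459 mol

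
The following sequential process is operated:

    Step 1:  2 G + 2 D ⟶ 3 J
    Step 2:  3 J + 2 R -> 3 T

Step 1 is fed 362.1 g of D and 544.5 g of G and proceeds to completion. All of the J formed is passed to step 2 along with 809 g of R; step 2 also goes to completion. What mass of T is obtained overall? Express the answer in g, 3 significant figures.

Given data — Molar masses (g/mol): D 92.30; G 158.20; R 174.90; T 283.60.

1460 g

Step 1:
n(D) = 362.1 / 92.30 = 3.923 mol
n(G) = 544.5 / 158.20 = 3.442 mol
n/ν for D = 3.923/2 = 1.962
n/ν for G = 3.442/2 = 1.721
Smallest n/ν is G → limiting reagent.
n(J) produced = (3/2) × 3.442 = 5.163 mol
Step 2:
n(J) available = 5.163 mol
n(R) = 809.0 / 174.90 = 4.626 mol
n/ν for J = 5.163/3 = 1.721
n/ν for R = 4.626/2 = 2.313
Smallest n/ν is J → limiting reagent.
n(T) = (3/3) × 5.163 = 5.163 mol
mass = 5.163 × 283.60 = 1464 g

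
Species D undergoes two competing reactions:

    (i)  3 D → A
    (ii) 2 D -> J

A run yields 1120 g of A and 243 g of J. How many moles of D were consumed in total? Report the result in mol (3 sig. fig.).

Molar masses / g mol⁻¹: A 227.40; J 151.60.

n(A) = 1120 / 227.40 = 4.925 mol
n(J) = 243 / 151.60 = 1.603 mol
n(D) via (i) = (3/1)×4.925 = 14.78 mol
n(D) via (ii) = (2/1)×1.603 = 3.206 mol
total n(D) = 14.78 + 3.206 = 17.99 mol

18.0 mol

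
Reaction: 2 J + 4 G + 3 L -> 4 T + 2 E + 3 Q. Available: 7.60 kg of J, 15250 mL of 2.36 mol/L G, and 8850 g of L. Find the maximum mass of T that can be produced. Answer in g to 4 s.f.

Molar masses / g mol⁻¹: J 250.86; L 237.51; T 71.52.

n(J) = 7.600×1000 / 250.86 = 30.30 mol
n(G) = 2.36 × 15250/1000 = 35.99 mol
n(L) = 8850 / 237.51 = 37.26 mol
n/ν for J = 30.30/2 = 15.15
n/ν for G = 35.99/4 = 8.998
n/ν for L = 37.26/3 = 12.42
Smallest n/ν is G → limiting reagent.
n(T) = (4/4) × 35.99 = 35.99 mol
mass = 35.99 × 71.52 = 2574 g

2574 g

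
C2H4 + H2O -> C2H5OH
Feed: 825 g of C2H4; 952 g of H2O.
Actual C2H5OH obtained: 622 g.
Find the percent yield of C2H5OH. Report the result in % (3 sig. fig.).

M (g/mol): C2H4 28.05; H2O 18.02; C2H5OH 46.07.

45.9 %

n(C2H4) = 825.0 / 28.05 = 29.41 mol
n(H2O) = 952.0 / 18.02 = 52.83 mol
n/ν for C2H4 = 29.41/1 = 29.41
n/ν for H2O = 52.83/1 = 52.83
Smallest n/ν is C2H4 → limiting reagent.
theoretical n(C2H5OH) = (1/1) × 29.41 = 29.41 mol → 1355 g
% yield = 622 / 1355 × 100 = 45.90 %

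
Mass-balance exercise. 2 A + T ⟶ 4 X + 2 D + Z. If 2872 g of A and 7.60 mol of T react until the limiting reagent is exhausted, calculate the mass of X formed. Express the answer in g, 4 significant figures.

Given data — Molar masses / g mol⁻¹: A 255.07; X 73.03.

n(A) = 2872 / 255.07 = 11.26 mol
n(T) = 7.600 mol
n/ν for A = 11.26/2 = 5.630
n/ν for T = 7.600/1 = 7.600
Smallest n/ν is A → limiting reagent.
n(X) = (4/2) × 11.26 = 22.52 mol
mass = 22.52 × 73.03 = 1645 g

1645 g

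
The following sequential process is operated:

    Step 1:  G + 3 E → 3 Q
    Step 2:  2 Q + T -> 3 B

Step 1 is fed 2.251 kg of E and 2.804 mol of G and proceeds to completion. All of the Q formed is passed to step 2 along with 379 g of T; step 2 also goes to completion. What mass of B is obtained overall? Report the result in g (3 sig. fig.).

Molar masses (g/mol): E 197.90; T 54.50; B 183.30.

Step 1:
n(E) = 2.251×1000 / 197.90 = 11.37 mol
n(G) = 2.804 mol
n/ν for E = 11.37/3 = 3.790
n/ν for G = 2.804/1 = 2.804
Smallest n/ν is G → limiting reagent.
n(Q) produced = (3/1) × 2.804 = 8.412 mol
Step 2:
n(Q) available = 8.412 mol
n(T) = 379.0 / 54.50 = 6.954 mol
n/ν for Q = 8.412/2 = 4.206
n/ν for T = 6.954/1 = 6.954
Smallest n/ν is Q → limiting reagent.
n(B) = (3/2) × 8.412 = 12.62 mol
mass = 12.62 × 183.30 = 2313 g

2310 g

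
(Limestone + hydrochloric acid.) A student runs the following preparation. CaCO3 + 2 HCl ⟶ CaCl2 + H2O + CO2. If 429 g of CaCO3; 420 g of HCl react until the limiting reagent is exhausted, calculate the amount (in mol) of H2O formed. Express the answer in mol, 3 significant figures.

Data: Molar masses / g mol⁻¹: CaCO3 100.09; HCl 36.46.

4.29 mol

n(CaCO3) = 429.0 / 100.09 = 4.286 mol
n(HCl) = 420.0 / 36.46 = 11.52 mol
n/ν for CaCO3 = 4.286/1 = 4.286
n/ν for HCl = 11.52/2 = 5.760
Smallest n/ν is CaCO3 → limiting reagent.
n(H2O) = (1/1) × 4.286 = 4.286 mol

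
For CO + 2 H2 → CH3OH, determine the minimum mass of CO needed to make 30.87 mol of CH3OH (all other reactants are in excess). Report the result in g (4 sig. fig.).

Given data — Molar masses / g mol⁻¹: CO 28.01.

864.7 g

n(CH3OH) = 30.87 mol
n(CO) = (1/1) × 30.87 = 30.87 mol
mass = 30.87 × 28.01 = 864.7 g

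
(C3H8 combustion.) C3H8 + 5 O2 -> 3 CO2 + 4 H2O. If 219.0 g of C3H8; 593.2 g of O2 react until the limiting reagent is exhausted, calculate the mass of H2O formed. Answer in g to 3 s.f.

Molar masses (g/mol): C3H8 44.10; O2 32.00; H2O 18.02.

n(C3H8) = 219.0 / 44.10 = 4.966 mol
n(O2) = 593.2 / 32.00 = 18.54 mol
n/ν for C3H8 = 4.966/1 = 4.966
n/ν for O2 = 18.54/5 = 3.708
Smallest n/ν is O2 → limiting reagent.
n(H2O) = (4/5) × 18.54 = 14.83 mol
mass = 14.83 × 18.02 = 267.2 g

267 g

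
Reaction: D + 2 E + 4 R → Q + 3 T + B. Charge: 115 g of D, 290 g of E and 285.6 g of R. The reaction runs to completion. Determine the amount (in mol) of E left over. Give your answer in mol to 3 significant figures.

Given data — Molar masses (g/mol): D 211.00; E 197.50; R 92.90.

n(D) = 115.0 / 211.00 = 0.5450 mol
n(E) = 290.0 / 197.50 = 1.468 mol
n(R) = 285.6 / 92.90 = 3.074 mol
n/ν → D: 0.5450, E: 0.7340, R: 0.7685; D is limiting.
E consumed = (2/1) × 0.5450 = 1.090 mol
E remaining = 1.468 − 1.090 = 0.3780 mol

0.378 mol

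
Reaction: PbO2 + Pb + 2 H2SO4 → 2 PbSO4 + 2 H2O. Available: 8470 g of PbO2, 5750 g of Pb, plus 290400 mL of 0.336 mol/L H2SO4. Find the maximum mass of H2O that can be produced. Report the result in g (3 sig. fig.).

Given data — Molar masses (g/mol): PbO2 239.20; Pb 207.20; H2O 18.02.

1000 g

n(PbO2) = 8470 / 239.20 = 35.41 mol
n(Pb) = 5750 / 207.20 = 27.75 mol
n(H2SO4) = 0.336 × 290400/1000 = 97.57 mol
n/ν for PbO2 = 35.41/1 = 35.41
n/ν for Pb = 27.75/1 = 27.75
n/ν for H2SO4 = 97.57/2 = 48.79
Smallest n/ν is Pb → limiting reagent.
n(H2O) = (2/1) × 27.75 = 55.50 mol
mass = 55.50 × 18.02 = 1000 g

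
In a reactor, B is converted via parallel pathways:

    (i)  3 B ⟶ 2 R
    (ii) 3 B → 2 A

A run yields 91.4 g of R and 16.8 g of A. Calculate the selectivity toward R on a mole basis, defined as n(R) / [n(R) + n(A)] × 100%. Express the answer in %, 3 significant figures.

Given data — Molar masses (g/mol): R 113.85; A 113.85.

n(R) = 91.4 / 113.85 = 0.8028 mol
n(A) = 16.8 / 113.85 = 0.1476 mol
selectivity = 0.8028/(0.8028+0.1476) × 100 = 84.47 %

84.5 %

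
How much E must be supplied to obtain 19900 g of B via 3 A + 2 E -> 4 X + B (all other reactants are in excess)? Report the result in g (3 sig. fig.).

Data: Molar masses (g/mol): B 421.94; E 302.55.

28500 g

n(B) = 19900 / 421.94 = 47.16 mol
n(E) = (2/1) × 47.16 = 94.32 mol
mass = 94.32 × 302.55 = 28540 g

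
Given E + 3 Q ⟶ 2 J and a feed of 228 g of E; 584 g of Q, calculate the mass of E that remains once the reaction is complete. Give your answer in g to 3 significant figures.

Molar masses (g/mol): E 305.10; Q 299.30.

29.6 g

n(E) = 228.0 / 305.10 = 0.7473 mol
n(Q) = 584.0 / 299.30 = 1.951 mol
n/ν for E = 0.7473/1 = 0.7473
n/ν for Q = 1.951/3 = 0.6503
Smallest n/ν is Q → limiting reagent.
E consumed = (1/3) × 1.951 = 0.6503 mol
E remaining = 0.7473 − 0.6503 = 0.09700 mol
mass = 0.09700 × 305.10 = 29.59 g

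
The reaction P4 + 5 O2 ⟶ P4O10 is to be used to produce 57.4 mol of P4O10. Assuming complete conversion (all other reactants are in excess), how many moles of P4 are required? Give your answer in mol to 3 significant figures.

57.4 mol

n(P4O10) = 57.40 mol
n(P4) = (1/1) × 57.40 = 57.40 mol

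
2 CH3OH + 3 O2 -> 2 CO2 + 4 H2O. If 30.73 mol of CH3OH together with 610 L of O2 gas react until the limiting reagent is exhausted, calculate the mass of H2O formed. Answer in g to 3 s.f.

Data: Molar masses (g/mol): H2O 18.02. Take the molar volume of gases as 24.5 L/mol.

598 g

n(CH3OH) = 30.73 mol
n(O2) = 610.0 / 24.5 = 24.90 mol
n/ν for CH3OH = 30.73/2 = 15.37
n/ν for O2 = 24.90/3 = 8.300
Smallest n/ν is O2 → limiting reagent.
n(H2O) = (4/3) × 24.90 = 33.20 mol
mass = 33.20 × 18.02 = 598.3 g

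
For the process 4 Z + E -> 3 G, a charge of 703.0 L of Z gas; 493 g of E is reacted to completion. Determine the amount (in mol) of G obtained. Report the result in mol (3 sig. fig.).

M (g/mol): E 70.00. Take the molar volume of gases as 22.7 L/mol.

21.1 mol

n(Z) = 703.0 / 22.7 = 30.97 mol
n(E) = 493.0 / 70.00 = 7.043 mol
n/ν for Z = 30.97/4 = 7.743
n/ν for E = 7.043/1 = 7.043
Smallest n/ν is E → limiting reagent.
n(G) = (3/1) × 7.043 = 21.13 mol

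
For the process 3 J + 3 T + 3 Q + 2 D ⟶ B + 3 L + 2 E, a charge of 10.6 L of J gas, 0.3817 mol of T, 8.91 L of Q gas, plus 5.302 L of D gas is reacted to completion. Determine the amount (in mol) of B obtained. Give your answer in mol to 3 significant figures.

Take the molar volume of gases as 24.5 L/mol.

n(J) = 10.60 / 24.5 = 0.4327 mol
n(T) = 0.3817 mol
n(Q) = 8.910 / 24.5 = 0.3637 mol
n(D) = 5.302 / 24.5 = 0.2164 mol
n/ν for J = 0.4327/3 = 0.1442
n/ν for T = 0.3817/3 = 0.1272
n/ν for Q = 0.3637/3 = 0.1212
n/ν for D = 0.2164/2 = 0.1082
Smallest n/ν is D → limiting reagent.
n(B) = (1/2) × 0.2164 = 0.1082 mol

0.108 mol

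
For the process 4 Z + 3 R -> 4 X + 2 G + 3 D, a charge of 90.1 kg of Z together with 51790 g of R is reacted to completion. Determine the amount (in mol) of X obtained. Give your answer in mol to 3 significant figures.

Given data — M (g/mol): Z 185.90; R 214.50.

n(Z) = 90.10×1000 / 185.90 = 484.7 mol
n(R) = 51790 / 214.50 = 241.4 mol
n/ν for Z = 484.7/4 = 121.2
n/ν for R = 241.4/3 = 80.47
Smallest n/ν is R → limiting reagent.
n(X) = (4/3) × 241.4 = 321.9 mol

322 mol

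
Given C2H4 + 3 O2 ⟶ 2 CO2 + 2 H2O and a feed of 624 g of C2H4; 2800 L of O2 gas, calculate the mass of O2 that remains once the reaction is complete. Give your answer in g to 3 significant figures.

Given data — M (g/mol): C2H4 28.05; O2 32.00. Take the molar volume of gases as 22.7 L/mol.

n(C2H4) = 624.0 / 28.05 = 22.25 mol
n(O2) = 2800 / 22.7 = 123.3 mol
n/ν → C2H4: 22.25, O2: 41.10; C2H4 is limiting.
O2 consumed = (3/1) × 22.25 = 66.75 mol
O2 remaining = 123.3 − 66.75 = 56.55 mol
mass = 56.55 × 32.00 = 1810 g

1810 g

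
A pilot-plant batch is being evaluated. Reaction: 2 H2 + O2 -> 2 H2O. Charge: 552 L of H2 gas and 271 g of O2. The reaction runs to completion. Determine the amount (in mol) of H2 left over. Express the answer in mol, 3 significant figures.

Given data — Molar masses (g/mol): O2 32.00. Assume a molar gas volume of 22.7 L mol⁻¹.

n(H2) = 552.0 / 22.7 = 24.32 mol
n(O2) = 271.0 / 32.00 = 8.469 mol
n/ν for H2 = 24.32/2 = 12.16
n/ν for O2 = 8.469/1 = 8.469
Smallest n/ν is O2 → limiting reagent.
H2 consumed = (2/1) × 8.469 = 16.94 mol
H2 remaining = 24.32 − 16.94 = 7.380 mol

7.38 mol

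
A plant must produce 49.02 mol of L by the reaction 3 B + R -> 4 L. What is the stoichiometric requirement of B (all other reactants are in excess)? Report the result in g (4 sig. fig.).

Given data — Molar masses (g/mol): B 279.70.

n(L) = 49.02 mol
n(B) = (3/4) × 49.02 = 36.77 mol
mass = 36.77 × 279.70 = 10280 g

10280 g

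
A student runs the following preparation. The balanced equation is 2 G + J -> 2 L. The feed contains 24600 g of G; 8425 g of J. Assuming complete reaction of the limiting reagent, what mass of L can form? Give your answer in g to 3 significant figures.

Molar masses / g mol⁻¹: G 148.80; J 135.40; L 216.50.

26900 g

n(G) = 24600 / 148.80 = 165.3 mol
n(J) = 8425 / 135.40 = 62.22 mol
n/ν for G = 165.3/2 = 82.65
n/ν for J = 62.22/1 = 62.22
Smallest n/ν is J → limiting reagent.
n(L) = (2/1) × 62.22 = 124.4 mol
mass = 124.4 × 216.50 = 26930 g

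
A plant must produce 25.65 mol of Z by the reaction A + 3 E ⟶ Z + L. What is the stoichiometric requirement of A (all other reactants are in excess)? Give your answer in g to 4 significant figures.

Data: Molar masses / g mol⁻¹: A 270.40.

n(Z) = 25.65 mol
n(A) = (1/1) × 25.65 = 25.65 mol
mass = 25.65 × 270.40 = 6936 g

6936 g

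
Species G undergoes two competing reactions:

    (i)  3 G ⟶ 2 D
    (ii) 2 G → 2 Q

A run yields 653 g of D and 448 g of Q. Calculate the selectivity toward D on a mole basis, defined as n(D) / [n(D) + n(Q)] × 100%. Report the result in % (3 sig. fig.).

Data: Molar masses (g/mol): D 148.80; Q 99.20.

n(D) = 653 / 148.80 = 4.388 mol
n(Q) = 448 / 99.20 = 4.516 mol
selectivity = 4.388/(4.388+4.516) × 100 = 49.28 %

49.3 %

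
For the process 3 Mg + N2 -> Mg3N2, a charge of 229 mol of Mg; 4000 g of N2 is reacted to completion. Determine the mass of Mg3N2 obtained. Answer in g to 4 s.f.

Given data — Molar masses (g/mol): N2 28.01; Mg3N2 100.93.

n(Mg) = 229.0 mol
n(N2) = 4000 / 28.01 = 142.8 mol
n/ν → Mg: 76.33, N2: 142.8; Mg is limiting.
n(Mg3N2) = (1/3) × 229.0 = 76.33 mol
mass = 76.33 × 100.93 = 7704 g

7704 g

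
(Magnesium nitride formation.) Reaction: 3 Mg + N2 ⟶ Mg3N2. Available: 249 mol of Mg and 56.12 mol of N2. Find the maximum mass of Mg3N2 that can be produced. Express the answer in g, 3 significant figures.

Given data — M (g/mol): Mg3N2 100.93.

n(Mg) = 249.0 mol
n(N2) = 56.12 mol
n/ν for Mg = 249.0/3 = 83.00
n/ν for N2 = 56.12/1 = 56.12
Smallest n/ν is N2 → limiting reagent.
n(Mg3N2) = (1/1) × 56.12 = 56.12 mol
mass = 56.12 × 100.93 = 5664 g

5660 g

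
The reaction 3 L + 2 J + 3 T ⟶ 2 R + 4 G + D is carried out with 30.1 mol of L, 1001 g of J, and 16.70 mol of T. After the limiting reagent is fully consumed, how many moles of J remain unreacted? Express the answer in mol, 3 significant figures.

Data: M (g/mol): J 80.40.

n(L) = 30.10 mol
n(J) = 1001 / 80.40 = 12.45 mol
n(T) = 16.70 mol
n/ν for L = 30.10/3 = 10.03
n/ν for J = 12.45/2 = 6.225
n/ν for T = 16.70/3 = 5.567
Smallest n/ν is T → limiting reagent.
J consumed = (2/3) × 16.70 = 11.13 mol
J remaining = 12.45 − 11.13 = 1.320 mol

1.32 mol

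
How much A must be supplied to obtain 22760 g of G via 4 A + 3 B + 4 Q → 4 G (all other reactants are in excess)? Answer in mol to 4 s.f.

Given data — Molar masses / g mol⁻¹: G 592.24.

38.43 mol

n(G) = 22760 / 592.24 = 38.43 mol
n(A) = (4/4) × 38.43 = 38.43 mol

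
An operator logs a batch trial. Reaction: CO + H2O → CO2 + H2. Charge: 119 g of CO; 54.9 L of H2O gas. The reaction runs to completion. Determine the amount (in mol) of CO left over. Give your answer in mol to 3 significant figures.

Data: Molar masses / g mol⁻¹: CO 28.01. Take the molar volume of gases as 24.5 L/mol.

2.01 mol

n(CO) = 119.0 / 28.01 = 4.248 mol
n(H2O) = 54.90 / 24.5 = 2.241 mol
n/ν → CO: 4.248, H2O: 2.241; H2O is limiting.
CO consumed = (1/1) × 2.241 = 2.241 mol
CO remaining = 4.248 − 2.241 = 2.007 mol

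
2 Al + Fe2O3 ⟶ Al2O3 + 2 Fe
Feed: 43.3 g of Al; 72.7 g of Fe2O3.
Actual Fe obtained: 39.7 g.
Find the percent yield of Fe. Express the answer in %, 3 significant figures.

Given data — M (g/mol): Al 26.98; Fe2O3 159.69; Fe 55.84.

n(Al) = 43.30 / 26.98 = 1.605 mol
n(Fe2O3) = 72.70 / 159.69 = 0.4553 mol
n/ν for Al = 1.605/2 = 0.8025
n/ν for Fe2O3 = 0.4553/1 = 0.4553
Smallest n/ν is Fe2O3 → limiting reagent.
theoretical n(Fe) = (2/1) × 0.4553 = 0.9106 mol → 50.85 g
% yield = 39.7 / 50.85 × 100 = 78.07 %

78.1 %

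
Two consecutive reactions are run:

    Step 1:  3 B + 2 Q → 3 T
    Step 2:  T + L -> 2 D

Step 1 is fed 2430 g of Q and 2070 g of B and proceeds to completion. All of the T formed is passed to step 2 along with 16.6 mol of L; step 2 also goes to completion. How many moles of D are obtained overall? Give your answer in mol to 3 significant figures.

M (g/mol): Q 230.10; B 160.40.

25.8 mol

Step 1:
n(Q) = 2430 / 230.10 = 10.56 mol
n(B) = 2070 / 160.40 = 12.91 mol
n/ν for Q = 10.56/2 = 5.280
n/ν for B = 12.91/3 = 4.303
Smallest n/ν is B → limiting reagent.
n(T) produced = (3/3) × 12.91 = 12.91 mol
Step 2:
n(T) available = 12.91 mol
n(L) = 16.60 mol
n/ν for T = 12.91/1 = 12.91
n/ν for L = 16.60/1 = 16.60
Smallest n/ν is T → limiting reagent.
n(D) = (2/1) × 12.91 = 25.82 mol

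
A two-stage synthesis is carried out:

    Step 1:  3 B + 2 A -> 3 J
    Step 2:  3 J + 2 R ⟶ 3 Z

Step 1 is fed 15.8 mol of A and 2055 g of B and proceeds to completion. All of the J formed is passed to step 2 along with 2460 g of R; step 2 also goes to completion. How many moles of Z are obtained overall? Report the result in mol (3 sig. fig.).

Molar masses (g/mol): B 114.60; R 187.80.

Step 1:
n(A) = 15.80 mol
n(B) = 2055 / 114.60 = 17.93 mol
n/ν → A: 7.900, B: 5.977; B is limiting.
n(J) produced = (3/3) × 17.93 = 17.93 mol
Step 2:
n(J) available = 17.93 mol
n(R) = 2460 / 187.80 = 13.10 mol
n/ν → J: 5.977, R: 6.550; J is limiting.
n(Z) = (3/3) × 17.93 = 17.93 mol

17.9 mol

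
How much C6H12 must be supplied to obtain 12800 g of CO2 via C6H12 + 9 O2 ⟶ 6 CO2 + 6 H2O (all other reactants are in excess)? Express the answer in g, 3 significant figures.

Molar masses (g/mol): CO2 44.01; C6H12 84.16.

n(CO2) = 12800 / 44.01 = 290.8 mol
n(C6H12) = (1/6) × 290.8 = 48.47 mol
mass = 48.47 × 84.16 = 4079 g

4080 g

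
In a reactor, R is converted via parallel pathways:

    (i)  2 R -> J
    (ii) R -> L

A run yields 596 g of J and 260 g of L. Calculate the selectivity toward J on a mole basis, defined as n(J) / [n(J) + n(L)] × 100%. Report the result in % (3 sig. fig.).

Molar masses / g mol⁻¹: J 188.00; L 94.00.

n(J) = 596 / 188.00 = 3.170 mol
n(L) = 260 / 94.00 = 2.766 mol
selectivity = 3.170/(3.170+2.766) × 100 = 53.40 %

53.4 %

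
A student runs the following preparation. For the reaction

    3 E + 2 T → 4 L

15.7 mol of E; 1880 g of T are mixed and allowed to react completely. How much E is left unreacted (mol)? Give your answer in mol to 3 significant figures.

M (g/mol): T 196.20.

n(E) = 15.70 mol
n(T) = 1880 / 196.20 = 9.582 mol
n/ν for E = 15.70/3 = 5.233
n/ν for T = 9.582/2 = 4.791
Smallest n/ν is T → limiting reagent.
E consumed = (3/2) × 9.582 = 14.37 mol
E remaining = 15.70 − 14.37 = 1.330 mol

1.33 mol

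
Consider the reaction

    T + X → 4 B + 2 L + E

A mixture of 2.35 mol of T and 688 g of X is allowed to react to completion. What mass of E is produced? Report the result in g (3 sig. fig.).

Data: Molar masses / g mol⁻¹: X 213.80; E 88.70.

n(T) = 2.350 mol
n(X) = 688.0 / 213.80 = 3.218 mol
n/ν → T: 2.350, X: 3.218; T is limiting.
n(E) = (1/1) × 2.350 = 2.350 mol
mass = 2.350 × 88.70 = 208.4 g

208 g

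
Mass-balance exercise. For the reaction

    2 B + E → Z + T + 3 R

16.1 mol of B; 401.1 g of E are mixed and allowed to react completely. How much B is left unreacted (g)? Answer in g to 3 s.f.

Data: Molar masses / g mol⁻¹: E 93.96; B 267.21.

2020 g

n(B) = 16.10 mol
n(E) = 401.1 / 93.96 = 4.269 mol
n/ν for B = 16.10/2 = 8.050
n/ν for E = 4.269/1 = 4.269
Smallest n/ν is E → limiting reagent.
B consumed = (2/1) × 4.269 = 8.538 mol
B remaining = 16.10 − 8.538 = 7.562 mol
mass = 7.562 × 267.21 = 2021 g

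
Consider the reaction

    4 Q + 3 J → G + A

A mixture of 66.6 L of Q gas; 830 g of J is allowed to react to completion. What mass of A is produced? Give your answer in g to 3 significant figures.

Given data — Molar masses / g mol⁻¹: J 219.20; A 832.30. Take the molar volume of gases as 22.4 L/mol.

n(Q) = 66.60 / 22.4 = 2.973 mol
n(J) = 830.0 / 219.20 = 3.786 mol
n/ν → Q: 0.7433, J: 1.262; Q is limiting.
n(A) = (1/4) × 2.973 = 0.7433 mol
mass = 0.7433 × 832.30 = 618.6 g

619 g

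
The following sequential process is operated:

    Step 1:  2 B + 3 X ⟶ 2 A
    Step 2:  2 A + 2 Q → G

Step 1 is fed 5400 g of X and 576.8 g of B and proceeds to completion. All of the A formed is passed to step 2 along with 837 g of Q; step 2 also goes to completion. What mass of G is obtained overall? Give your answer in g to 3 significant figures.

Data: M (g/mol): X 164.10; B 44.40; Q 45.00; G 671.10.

Step 1:
n(X) = 5400 / 164.10 = 32.91 mol
n(B) = 576.8 / 44.40 = 12.99 mol
n/ν for X = 32.91/3 = 10.97
n/ν for B = 12.99/2 = 6.495
Smallest n/ν is B → limiting reagent.
n(A) produced = (2/2) × 12.99 = 12.99 mol
Step 2:
n(A) available = 12.99 mol
n(Q) = 837.0 / 45.00 = 18.60 mol
n/ν for A = 12.99/2 = 6.495
n/ν for Q = 18.60/2 = 9.300
Smallest n/ν is A → limiting reagent.
n(G) = (1/2) × 12.99 = 6.495 mol
mass = 6.495 × 671.10 = 4359 g

4360 g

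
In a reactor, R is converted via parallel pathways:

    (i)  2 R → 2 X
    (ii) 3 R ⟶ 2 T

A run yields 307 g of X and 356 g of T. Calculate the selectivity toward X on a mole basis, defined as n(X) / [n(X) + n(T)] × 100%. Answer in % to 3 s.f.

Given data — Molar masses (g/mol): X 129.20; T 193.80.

n(X) = 307 / 129.20 = 2.376 mol
n(T) = 356 / 193.80 = 1.837 mol
selectivity = 2.376/(2.376+1.837) × 100 = 56.40 %

56.4 %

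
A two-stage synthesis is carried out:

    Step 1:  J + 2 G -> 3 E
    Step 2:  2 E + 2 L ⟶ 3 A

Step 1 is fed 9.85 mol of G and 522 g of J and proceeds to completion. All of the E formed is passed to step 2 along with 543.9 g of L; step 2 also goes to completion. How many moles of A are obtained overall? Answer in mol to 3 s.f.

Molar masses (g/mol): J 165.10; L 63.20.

Step 1:
n(G) = 9.850 mol
n(J) = 522.0 / 165.10 = 3.162 mol
n/ν → G: 4.925, J: 3.162; J is limiting.
n(E) produced = (3/1) × 3.162 = 9.486 mol
Step 2:
n(E) available = 9.486 mol
n(L) = 543.9 / 63.20 = 8.606 mol
n/ν → E: 4.743, L: 4.303; L is limiting.
n(A) = (3/2) × 8.606 = 12.91 mol

12.9 mol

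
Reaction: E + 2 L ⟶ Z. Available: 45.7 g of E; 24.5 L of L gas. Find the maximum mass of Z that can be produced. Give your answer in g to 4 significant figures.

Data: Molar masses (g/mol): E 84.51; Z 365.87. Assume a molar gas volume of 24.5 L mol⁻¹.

182.9 g

n(E) = 45.70 / 84.51 = 0.5408 mol
n(L) = 24.50 / 24.5 = 1.000 mol
n/ν for E = 0.5408/1 = 0.5408
n/ν for L = 1.000/2 = 0.5000
Smallest n/ν is L → limiting reagent.
n(Z) = (1/2) × 1.000 = 0.5000 mol
mass = 0.5000 × 365.87 = 182.9 g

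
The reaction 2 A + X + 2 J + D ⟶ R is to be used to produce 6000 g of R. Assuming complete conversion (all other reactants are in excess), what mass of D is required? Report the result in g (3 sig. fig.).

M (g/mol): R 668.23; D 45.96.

413 g

n(R) = 6000 / 668.23 = 8.979 mol
n(D) = (1/1) × 8.979 = 8.979 mol
mass = 8.979 × 45.96 = 412.7 g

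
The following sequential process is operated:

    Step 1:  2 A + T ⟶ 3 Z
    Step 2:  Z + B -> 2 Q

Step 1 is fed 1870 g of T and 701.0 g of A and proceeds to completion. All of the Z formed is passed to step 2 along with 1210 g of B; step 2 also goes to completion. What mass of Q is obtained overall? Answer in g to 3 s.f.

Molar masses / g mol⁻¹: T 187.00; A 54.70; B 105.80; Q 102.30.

Step 1:
n(T) = 1870 / 187.00 = 10.00 mol
n(A) = 701.0 / 54.70 = 12.82 mol
n/ν for T = 10.00/1 = 10.00
n/ν for A = 12.82/2 = 6.410
Smallest n/ν is A → limiting reagent.
n(Z) produced = (3/2) × 12.82 = 19.23 mol
Step 2:
n(Z) available = 19.23 mol
n(B) = 1210 / 105.80 = 11.44 mol
n/ν for Z = 19.23/1 = 19.23
n/ν for B = 11.44/1 = 11.44
Smallest n/ν is B → limiting reagent.
n(Q) = (2/1) × 11.44 = 22.88 mol
mass = 22.88 × 102.30 = 2341 g

2340 g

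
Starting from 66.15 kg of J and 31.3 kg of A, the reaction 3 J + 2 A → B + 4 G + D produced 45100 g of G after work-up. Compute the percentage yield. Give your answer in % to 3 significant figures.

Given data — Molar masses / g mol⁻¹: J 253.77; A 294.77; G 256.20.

n(J) = 66.15×1000 / 253.77 = 260.7 mol
n(A) = 31.30×1000 / 294.77 = 106.2 mol
n/ν for J = 260.7/3 = 86.90
n/ν for A = 106.2/2 = 53.10
Smallest n/ν is A → limiting reagent.
theoretical n(G) = (4/2) × 106.2 = 212.4 mol → 54420 g
% yield = 45100 / 54420 × 100 = 82.87 %

82.9 %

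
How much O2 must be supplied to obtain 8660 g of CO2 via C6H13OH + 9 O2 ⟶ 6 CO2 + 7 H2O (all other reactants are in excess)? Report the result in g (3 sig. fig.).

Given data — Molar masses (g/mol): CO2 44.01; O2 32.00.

n(CO2) = 8660 / 44.01 = 196.8 mol
n(O2) = (9/6) × 196.8 = 295.2 mol
mass = 295.2 × 32.00 = 9446 g

9450 g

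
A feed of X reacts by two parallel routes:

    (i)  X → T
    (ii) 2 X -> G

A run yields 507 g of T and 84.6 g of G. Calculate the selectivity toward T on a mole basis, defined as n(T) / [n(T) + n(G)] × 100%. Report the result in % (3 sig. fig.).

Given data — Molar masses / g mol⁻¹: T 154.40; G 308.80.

n(T) = 507 / 154.40 = 3.284 mol
n(G) = 84.6 / 308.80 = 0.2740 mol
selectivity = 3.284/(3.284+0.2740) × 100 = 92.30 %

92.3 %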